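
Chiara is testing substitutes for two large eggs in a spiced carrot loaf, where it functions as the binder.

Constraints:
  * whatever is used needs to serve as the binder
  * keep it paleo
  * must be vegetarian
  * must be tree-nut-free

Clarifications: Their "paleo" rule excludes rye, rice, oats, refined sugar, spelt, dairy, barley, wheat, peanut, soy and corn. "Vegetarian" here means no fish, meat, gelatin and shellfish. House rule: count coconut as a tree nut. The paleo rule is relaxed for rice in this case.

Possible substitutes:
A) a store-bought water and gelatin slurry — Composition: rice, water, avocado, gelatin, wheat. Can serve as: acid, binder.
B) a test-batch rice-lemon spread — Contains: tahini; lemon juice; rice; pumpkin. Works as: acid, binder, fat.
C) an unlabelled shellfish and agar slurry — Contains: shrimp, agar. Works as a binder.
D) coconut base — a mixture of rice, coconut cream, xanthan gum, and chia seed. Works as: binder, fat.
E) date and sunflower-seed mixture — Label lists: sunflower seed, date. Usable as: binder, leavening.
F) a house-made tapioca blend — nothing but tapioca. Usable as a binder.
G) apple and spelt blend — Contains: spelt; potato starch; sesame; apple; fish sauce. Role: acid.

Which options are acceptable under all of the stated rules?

A: has wheat, so not paleo; has gelatin, so not vegetarian — out
B: rice is permitted under the paleo carve-out; nothing else excluded — valid
C: has shrimp, so not vegetarian — out
D: has coconut cream, so not tree-nut-free — no
E: all constraints satisfied — keep
F: nothing on the exclusion list — valid
G: not usable as a binder; has spelt, so not paleo (and 1 more) — reject

B, E, F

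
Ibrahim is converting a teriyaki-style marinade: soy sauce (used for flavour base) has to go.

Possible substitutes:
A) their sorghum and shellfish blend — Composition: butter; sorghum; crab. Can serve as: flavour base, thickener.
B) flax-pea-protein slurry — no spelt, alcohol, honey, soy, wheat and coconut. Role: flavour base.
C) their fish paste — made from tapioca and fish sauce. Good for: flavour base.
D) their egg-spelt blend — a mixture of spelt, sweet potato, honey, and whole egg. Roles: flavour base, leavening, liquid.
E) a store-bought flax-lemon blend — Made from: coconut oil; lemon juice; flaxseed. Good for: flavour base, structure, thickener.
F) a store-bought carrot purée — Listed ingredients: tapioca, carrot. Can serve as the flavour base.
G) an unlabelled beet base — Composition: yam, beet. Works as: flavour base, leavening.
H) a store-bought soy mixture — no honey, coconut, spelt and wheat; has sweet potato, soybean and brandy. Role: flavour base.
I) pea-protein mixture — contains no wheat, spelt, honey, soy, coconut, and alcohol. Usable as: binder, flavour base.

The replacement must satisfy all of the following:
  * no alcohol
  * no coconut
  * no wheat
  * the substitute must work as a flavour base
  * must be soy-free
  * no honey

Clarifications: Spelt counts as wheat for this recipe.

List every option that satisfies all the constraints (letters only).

A: no alcohol, wheat-free — keep
B: works as a flavour base, no alcohol, no honey — valid
C: no alcohol, no honey — keep
D: has honey, so not honey-free; has spelt, so not wheat-free — reject
E: has coconut oil, so not coconut-free — reject
F: only tapioca and carrot; none excluded — valid
G: no honey, no coconut — valid
H: has soybean, so not soy-free; has brandy, so not alcohol-free — no
I: works as a flavour base, no soy, no alcohol — valid

A, B, C, F, G, I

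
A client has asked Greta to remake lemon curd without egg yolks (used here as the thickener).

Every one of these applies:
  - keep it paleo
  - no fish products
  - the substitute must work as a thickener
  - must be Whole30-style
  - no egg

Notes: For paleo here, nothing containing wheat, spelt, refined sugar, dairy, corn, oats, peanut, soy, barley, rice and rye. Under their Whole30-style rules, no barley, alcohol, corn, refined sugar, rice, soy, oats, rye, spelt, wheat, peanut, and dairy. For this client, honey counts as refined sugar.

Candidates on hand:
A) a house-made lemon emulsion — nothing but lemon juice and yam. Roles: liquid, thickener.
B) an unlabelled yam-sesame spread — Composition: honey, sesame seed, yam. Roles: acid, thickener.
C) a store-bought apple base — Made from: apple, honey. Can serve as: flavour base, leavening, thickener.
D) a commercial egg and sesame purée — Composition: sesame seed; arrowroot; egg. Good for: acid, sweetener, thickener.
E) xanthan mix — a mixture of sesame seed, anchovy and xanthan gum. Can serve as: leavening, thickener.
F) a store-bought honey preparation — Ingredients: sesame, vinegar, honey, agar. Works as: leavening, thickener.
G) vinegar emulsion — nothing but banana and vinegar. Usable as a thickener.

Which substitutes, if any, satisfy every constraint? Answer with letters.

A: all constraints satisfied — valid
B: has honey, so not paleo; has honey, so not Whole30-style — out
C: has honey, so not paleo; has honey, so not Whole30-style — reject
D: has egg, so not egg-free — no
E: has anchovy, so not fish-free — reject
F: has honey, so not paleo; has honey, so not Whole30-style — no
G: only banana and vinegar; none excluded — OK

A, G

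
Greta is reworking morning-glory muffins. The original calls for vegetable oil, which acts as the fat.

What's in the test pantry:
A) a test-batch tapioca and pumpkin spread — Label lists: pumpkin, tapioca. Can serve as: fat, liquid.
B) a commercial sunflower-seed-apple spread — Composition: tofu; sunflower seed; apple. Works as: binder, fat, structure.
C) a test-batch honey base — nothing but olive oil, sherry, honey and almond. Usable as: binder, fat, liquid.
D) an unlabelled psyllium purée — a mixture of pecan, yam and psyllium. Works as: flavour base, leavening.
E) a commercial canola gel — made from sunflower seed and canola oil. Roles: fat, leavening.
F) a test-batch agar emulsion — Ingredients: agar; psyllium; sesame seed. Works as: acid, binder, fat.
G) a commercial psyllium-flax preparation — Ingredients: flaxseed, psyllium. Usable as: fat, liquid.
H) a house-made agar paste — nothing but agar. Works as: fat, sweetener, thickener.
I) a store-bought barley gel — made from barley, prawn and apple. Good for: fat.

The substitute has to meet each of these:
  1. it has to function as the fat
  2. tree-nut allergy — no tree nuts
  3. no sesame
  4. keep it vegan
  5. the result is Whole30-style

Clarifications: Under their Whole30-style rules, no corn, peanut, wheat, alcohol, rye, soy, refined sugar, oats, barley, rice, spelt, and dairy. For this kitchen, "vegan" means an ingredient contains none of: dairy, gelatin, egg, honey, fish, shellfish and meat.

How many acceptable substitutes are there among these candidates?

4

A: no tree nuts, vegan — OK
B: has tofu, so not Whole30-style — no
C: has sherry, so not Whole30-style; has honey, so not vegan (and 1 more) — no
D: not usable as a fat; has pecan, so not tree-nut-free — no
E: works as a fat, no tree nuts, no sesame — valid
F: has sesame seed, so not sesame-free — no
G: nothing on the exclusion list — keep
H: all constraints satisfied — valid
I: has barley, so not Whole30-style; has prawn, so not vegan — out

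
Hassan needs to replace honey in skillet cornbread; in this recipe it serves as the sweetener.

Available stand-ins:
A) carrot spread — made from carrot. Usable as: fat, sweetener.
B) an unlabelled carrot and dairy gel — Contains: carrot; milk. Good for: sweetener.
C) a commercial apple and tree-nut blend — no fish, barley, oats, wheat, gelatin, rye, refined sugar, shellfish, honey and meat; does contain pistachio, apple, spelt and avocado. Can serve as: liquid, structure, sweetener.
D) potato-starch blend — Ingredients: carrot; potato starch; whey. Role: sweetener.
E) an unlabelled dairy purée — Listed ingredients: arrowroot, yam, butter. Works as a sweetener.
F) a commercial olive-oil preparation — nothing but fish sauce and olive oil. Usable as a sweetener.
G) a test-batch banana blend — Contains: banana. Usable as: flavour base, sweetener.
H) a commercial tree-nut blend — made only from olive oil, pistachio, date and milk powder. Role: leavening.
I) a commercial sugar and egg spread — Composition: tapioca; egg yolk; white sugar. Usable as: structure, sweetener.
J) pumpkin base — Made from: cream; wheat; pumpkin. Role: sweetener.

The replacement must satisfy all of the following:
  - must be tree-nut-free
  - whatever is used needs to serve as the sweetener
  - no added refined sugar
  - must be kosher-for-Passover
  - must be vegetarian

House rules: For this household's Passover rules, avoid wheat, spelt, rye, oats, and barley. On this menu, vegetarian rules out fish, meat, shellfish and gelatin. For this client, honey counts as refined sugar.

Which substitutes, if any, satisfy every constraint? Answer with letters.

A, B, D, E, G

A: nothing on the exclusion list — keep
B: only milk and carrot; none excluded — keep
C: has spelt, so not kosher-for-Passover; has pistachio, so not tree-nut-free — reject
D: only whey, carrot, and potato starch; none excluded — valid
E: nothing on the exclusion list — valid
F: has fish sauce, so not vegetarian — reject
G: every rule checks out — keep
H: not usable as a sweetener; has pistachio, so not tree-nut-free — no
I: has white sugar, so not no-added-sugar — reject
J: has wheat, so not kosher-for-Passover — out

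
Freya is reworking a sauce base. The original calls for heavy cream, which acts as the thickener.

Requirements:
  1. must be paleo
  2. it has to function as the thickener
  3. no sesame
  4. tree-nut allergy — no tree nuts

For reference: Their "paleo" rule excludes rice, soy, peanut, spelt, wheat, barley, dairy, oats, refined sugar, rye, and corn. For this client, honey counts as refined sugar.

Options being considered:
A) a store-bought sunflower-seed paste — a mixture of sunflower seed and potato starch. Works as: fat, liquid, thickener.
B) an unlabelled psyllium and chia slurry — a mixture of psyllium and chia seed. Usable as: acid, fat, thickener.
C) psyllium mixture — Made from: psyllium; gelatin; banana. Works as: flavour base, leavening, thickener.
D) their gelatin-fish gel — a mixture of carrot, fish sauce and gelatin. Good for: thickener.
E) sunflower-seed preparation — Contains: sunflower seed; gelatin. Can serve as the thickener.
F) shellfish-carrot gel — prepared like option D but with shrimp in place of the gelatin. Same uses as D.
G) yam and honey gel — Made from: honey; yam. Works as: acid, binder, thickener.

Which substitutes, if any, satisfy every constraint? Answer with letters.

A, B, C, D, E, F

A: works as a thickener, no sesame, no tree nuts — valid
B: no tree nuts, paleo — keep
C: every rule checks out — keep
D: no tree nuts, no sesame — OK
E: every rule checks out — valid
F: works as a thickener, no sesame, paleo — OK
G: has honey, so not paleo — out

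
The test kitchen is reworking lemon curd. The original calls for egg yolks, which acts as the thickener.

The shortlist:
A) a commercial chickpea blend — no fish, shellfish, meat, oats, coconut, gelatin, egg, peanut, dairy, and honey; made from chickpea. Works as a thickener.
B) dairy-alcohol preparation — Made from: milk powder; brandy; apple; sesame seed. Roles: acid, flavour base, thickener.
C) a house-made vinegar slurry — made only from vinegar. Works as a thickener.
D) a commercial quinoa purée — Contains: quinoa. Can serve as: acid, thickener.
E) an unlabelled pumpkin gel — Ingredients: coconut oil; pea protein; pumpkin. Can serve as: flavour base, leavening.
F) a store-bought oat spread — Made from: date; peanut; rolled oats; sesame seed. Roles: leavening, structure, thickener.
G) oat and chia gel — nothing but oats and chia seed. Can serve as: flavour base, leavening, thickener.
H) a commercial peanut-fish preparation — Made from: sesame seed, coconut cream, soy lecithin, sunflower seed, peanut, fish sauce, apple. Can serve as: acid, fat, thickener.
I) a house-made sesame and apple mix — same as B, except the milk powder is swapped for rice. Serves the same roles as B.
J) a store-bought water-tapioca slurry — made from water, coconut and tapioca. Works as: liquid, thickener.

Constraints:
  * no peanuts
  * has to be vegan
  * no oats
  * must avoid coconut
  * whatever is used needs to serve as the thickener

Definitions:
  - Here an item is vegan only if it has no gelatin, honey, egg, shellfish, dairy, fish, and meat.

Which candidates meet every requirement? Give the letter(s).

A: works as a thickener, vegan, no oats — valid
B: has milk powder, so not vegan — out
C: vegan, no peanut — valid
D: all constraints satisfied — OK
E: not usable as a thickener; has coconut oil, so not coconut-free — reject
F: has peanut, so not peanut-free; has rolled oats, so not oat-free — reject
G: has oats, so not oat-free — reject
H: has fish sauce, so not vegan; has coconut cream, so not coconut-free (and 1 more) — reject
I: brandy and rice etc. — none of it excluded — keep
J: has coconut, so not coconut-free — reject

A, C, D, I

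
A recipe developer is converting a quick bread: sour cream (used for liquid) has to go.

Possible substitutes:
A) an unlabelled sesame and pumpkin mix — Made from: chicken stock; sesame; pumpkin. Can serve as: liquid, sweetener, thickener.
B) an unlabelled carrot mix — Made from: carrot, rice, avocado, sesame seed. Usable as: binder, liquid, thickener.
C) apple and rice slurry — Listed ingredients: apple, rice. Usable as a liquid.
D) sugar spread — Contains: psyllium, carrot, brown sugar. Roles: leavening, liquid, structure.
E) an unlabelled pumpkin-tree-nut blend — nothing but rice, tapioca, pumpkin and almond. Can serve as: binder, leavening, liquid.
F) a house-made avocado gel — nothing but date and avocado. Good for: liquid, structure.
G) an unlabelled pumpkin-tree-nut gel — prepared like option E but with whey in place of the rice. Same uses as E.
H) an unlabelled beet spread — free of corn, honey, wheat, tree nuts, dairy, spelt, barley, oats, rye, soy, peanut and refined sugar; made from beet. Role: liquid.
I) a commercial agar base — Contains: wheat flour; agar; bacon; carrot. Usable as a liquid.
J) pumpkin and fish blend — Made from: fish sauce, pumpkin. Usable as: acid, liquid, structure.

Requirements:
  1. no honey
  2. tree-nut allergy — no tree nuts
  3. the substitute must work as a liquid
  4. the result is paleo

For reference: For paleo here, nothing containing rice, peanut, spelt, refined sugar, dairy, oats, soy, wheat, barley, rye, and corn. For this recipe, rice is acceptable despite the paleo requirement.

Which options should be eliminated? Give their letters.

D, E, G, I

A: nothing on the exclusion list — valid
B: rice is permitted under the paleo carve-out; nothing else excluded — OK
C: rice is permitted under the paleo carve-out; nothing else excluded — OK
D: has brown sugar, so not paleo — reject
E: has almond, so not tree-nut-free — no
F: no honey, no tree nuts — valid
G: has whey, so not paleo; has almond, so not tree-nut-free — no
H: all constraints satisfied — valid
I: has wheat flour, so not paleo — no
J: works as a liquid, no honey, paleo — keep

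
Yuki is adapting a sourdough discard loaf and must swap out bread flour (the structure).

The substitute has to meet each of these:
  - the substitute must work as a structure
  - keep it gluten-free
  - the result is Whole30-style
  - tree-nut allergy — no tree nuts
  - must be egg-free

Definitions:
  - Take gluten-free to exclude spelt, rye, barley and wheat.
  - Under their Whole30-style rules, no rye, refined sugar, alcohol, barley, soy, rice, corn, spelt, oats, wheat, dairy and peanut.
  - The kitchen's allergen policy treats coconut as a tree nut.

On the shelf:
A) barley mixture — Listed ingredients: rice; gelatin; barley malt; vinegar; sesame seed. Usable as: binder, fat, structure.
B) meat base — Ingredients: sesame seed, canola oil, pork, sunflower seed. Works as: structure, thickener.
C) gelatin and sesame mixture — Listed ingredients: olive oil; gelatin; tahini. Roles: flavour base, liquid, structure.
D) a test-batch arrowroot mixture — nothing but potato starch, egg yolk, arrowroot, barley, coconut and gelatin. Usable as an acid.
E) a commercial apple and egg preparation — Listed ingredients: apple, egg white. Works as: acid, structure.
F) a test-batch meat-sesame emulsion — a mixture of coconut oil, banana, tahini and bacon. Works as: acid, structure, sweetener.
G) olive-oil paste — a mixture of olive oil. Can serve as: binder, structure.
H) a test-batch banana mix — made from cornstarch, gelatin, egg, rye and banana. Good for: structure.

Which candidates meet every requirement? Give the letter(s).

A: has barley malt, so not gluten-free; has barley malt, so not Whole30-style — no
B: pork and sesame seed etc. — none of it excluded — valid
C: only gelatin, tahini and olive oil; none excluded — keep
D: not usable as a structure; has barley, so not gluten-free (and 3 more) — reject
E: has egg white, so not egg-free — no
F: has coconut oil, so not tree-nut-free — reject
G: only olive oil; none excluded — valid
H: has rye, so not gluten-free; has cornstarch, so not Whole30-style (and 1 more) — out

B, C, G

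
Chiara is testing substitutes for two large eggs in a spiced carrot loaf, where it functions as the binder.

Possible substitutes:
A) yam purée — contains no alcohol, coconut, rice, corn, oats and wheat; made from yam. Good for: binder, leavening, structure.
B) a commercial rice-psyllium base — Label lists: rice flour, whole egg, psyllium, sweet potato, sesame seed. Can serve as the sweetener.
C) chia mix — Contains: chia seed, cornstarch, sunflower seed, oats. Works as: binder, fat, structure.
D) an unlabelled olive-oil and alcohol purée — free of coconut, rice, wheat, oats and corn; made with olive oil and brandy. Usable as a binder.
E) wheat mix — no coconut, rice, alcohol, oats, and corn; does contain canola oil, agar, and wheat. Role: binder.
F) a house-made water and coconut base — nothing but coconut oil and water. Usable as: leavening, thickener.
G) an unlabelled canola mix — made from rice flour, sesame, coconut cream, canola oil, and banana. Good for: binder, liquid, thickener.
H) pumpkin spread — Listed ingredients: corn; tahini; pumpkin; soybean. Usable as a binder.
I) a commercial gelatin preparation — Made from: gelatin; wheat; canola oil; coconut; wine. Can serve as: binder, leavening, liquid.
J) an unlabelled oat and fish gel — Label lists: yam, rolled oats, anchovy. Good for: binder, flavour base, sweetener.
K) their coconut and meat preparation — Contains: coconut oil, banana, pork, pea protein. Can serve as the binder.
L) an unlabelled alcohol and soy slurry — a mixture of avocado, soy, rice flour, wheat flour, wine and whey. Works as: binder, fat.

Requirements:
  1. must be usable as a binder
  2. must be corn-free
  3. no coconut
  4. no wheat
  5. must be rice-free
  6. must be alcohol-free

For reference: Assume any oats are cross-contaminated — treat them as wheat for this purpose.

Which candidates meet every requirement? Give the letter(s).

A

A: all constraints satisfied — valid
B: not usable as a binder; has rice flour, so not rice-free — reject
C: has cornstarch, so not corn-free; has oats, so not wheat-free — reject
D: has brandy, so not alcohol-free — reject
E: has wheat, so not wheat-free — no
F: not usable as a binder; has coconut oil, so not coconut-free — reject
G: has rice flour, so not rice-free; has coconut cream, so not coconut-free — out
H: has corn, so not corn-free — no
I: has wine, so not alcohol-free; has wheat, so not wheat-free (and 1 more) — reject
J: has rolled oats, so not wheat-free — out
K: has coconut oil, so not coconut-free — no
L: has rice flour, so not rice-free; has wine, so not alcohol-free (and 1 more) — reject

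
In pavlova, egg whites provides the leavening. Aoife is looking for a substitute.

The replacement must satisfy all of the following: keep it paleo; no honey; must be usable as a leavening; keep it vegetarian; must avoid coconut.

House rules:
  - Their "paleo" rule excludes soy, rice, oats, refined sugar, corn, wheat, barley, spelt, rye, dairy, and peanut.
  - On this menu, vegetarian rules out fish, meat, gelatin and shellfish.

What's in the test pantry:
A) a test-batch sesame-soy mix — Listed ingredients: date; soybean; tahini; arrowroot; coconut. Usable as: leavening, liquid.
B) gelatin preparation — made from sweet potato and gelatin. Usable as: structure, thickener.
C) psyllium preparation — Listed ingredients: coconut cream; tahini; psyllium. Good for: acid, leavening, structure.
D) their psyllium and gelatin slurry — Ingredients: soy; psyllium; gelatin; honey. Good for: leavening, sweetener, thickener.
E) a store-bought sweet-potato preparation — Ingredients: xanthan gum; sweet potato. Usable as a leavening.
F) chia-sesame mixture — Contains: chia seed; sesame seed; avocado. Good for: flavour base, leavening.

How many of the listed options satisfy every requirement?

2

A: has soybean, so not paleo; has coconut, so not coconut-free — no
B: not usable as a leavening; has gelatin, so not vegetarian — no
C: has coconut cream, so not coconut-free — no
D: has soy, so not paleo; has gelatin, so not vegetarian (and 1 more) — out
E: works as a leavening, no coconut, vegetarian — valid
F: every rule checks out — OK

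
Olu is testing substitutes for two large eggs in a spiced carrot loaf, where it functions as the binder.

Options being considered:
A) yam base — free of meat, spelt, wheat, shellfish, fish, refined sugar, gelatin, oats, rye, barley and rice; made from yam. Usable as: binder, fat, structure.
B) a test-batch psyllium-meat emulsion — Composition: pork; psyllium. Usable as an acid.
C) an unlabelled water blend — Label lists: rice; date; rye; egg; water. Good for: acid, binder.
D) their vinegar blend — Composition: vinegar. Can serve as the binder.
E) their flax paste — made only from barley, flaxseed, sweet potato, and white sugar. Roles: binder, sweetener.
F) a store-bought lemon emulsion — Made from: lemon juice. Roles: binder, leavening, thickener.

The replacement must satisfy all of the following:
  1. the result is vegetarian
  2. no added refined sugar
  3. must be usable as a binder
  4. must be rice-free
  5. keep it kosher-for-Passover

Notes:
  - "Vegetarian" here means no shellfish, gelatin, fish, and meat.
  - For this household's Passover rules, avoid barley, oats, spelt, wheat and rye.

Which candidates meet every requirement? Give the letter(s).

A, D, F

A: no refined sugar, no rice — keep
B: not usable as a binder; has pork, so not vegetarian — reject
C: has rye, so not kosher-for-Passover; has rice, so not rice-free — no
D: all constraints satisfied — valid
E: has barley, so not kosher-for-Passover; has white sugar, so not no-added-sugar — out
F: works as a binder, no rice, vegetarian — valid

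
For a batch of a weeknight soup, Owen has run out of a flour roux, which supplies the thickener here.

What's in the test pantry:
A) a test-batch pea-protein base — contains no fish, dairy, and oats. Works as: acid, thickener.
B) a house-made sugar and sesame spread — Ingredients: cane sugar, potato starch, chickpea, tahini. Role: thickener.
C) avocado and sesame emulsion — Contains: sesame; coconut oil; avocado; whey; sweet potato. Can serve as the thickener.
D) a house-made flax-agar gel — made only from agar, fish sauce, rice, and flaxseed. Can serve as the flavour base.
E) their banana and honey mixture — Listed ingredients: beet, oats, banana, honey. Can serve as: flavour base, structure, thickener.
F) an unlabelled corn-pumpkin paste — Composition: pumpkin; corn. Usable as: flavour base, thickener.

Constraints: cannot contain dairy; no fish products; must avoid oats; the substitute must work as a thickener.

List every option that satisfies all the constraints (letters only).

A, B, F

A: works as a thickener, no dairy, no fish — keep
B: every rule checks out — keep
C: has whey, so not dairy-free — out
D: not usable as a thickener; has fish sauce, so not fish-free — out
E: has oats, so not oat-free — out
F: works as a thickener, no dairy, no oats — OK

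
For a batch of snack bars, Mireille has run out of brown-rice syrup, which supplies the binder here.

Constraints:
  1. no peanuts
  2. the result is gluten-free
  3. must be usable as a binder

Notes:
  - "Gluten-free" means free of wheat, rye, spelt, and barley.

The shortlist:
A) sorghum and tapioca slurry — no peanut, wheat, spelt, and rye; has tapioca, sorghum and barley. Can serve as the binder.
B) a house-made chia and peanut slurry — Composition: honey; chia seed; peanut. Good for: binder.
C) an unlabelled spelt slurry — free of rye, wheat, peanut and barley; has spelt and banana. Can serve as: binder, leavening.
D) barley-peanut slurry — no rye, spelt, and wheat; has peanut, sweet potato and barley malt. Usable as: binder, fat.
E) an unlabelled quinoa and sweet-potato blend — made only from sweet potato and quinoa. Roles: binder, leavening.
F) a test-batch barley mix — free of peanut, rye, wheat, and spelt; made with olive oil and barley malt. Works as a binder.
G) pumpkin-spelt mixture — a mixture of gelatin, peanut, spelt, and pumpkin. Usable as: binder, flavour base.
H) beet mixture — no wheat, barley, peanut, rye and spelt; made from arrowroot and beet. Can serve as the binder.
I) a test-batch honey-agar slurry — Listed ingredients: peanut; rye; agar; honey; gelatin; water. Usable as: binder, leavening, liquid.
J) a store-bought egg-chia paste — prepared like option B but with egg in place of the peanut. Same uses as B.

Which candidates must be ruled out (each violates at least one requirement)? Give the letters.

A: has barley, so not gluten-free — reject
B: has peanut, so not peanut-free — no
C: has spelt, so not gluten-free — out
D: has barley malt, so not gluten-free; has peanut, so not peanut-free — no
E: only sweet potato and quinoa; none excluded — OK
F: has barley malt, so not gluten-free — reject
G: has spelt, so not gluten-free; has peanut, so not peanut-free — out
H: works as a binder, no peanut, gluten-free — valid
I: has rye, so not gluten-free; has peanut, so not peanut-free — reject
J: gluten-free, no peanut — keep

A, B, C, D, F, G, I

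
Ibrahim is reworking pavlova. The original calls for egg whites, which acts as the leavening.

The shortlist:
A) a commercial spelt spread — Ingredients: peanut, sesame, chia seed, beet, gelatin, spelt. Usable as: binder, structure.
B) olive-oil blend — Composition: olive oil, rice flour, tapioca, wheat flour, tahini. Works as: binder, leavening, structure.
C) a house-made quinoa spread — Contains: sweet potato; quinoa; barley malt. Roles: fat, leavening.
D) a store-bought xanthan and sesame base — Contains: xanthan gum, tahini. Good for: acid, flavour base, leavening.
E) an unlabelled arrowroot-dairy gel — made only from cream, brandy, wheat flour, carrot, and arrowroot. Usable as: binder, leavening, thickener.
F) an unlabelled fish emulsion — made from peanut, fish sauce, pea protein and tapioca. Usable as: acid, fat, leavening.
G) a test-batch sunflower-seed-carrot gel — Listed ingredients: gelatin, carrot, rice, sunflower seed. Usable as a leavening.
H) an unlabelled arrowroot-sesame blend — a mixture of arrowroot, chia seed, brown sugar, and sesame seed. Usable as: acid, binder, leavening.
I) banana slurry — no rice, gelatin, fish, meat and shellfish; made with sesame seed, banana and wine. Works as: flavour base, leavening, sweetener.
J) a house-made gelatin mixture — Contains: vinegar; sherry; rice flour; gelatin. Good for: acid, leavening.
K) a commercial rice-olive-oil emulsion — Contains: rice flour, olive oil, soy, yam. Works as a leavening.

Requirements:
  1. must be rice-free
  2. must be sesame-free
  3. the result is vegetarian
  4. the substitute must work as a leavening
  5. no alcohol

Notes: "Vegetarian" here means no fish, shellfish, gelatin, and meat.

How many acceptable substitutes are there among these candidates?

1

A: not usable as a leavening; has gelatin, so not vegetarian (and 1 more) — out
B: has rice flour, so not rice-free; has tahini, so not sesame-free — reject
C: only barley malt, sweet potato and quinoa; none excluded — valid
D: has tahini, so not sesame-free — no
E: has brandy, so not alcohol-free — no
F: has fish sauce, so not vegetarian — reject
G: has gelatin, so not vegetarian; has rice, so not rice-free — out
H: has sesame seed, so not sesame-free — no
I: has sesame seed, so not sesame-free; has wine, so not alcohol-free — reject
J: has gelatin, so not vegetarian; has rice flour, so not rice-free (and 1 more) — out
K: has rice flour, so not rice-free — no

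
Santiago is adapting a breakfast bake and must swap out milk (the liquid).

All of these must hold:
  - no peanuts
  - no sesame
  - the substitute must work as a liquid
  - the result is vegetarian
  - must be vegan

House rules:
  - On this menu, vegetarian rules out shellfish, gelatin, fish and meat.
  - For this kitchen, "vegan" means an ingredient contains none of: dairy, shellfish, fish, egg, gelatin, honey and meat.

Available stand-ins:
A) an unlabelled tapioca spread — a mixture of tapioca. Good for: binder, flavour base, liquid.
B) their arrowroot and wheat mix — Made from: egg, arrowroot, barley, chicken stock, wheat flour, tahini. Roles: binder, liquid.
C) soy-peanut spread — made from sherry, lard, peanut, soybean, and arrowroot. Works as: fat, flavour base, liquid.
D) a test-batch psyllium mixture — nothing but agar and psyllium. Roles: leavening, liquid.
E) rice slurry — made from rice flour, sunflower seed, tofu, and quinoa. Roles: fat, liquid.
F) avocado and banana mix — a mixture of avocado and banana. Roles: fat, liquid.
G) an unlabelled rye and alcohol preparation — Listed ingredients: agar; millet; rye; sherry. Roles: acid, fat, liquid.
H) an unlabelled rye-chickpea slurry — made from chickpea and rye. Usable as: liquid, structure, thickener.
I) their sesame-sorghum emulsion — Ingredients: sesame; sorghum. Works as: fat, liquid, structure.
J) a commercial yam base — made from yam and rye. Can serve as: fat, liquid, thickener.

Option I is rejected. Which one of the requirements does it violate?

sesame-free

usable as a liquid: satisfied
vegetarian: satisfied
vegan: satisfied
sesame-free: has sesame — fails
peanut-free: satisfied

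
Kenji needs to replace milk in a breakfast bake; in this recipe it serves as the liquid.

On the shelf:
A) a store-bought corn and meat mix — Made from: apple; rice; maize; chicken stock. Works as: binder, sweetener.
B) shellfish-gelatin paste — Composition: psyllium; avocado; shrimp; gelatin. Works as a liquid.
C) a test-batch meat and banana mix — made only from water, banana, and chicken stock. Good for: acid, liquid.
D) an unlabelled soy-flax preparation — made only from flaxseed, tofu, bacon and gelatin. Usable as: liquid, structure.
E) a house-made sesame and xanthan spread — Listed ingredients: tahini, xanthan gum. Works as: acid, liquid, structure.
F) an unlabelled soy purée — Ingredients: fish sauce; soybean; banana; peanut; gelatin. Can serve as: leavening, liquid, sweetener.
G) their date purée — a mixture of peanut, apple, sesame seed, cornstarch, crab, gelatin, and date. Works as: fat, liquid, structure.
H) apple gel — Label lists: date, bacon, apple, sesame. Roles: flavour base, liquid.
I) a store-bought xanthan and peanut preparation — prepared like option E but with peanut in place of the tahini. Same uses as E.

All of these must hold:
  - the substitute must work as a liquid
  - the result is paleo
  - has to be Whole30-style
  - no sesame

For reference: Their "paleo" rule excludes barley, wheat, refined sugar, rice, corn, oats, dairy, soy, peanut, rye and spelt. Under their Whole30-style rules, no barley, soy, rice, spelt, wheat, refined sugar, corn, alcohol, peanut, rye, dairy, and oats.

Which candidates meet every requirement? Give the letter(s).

B, C

A: not usable as a liquid; has maize, so not paleo (and 1 more) — reject
B: nothing on the exclusion list — keep
C: every rule checks out — keep
D: has tofu, so not paleo; has tofu, so not Whole30-style — no
E: has tahini, so not sesame-free — reject
F: has peanut, so not paleo; has peanut, so not Whole30-style — no
G: has cornstarch, so not paleo; has cornstarch, so not Whole30-style (and 1 more) — reject
H: has sesame, so not sesame-free — reject
I: has peanut, so not paleo; has peanut, so not Whole30-style — no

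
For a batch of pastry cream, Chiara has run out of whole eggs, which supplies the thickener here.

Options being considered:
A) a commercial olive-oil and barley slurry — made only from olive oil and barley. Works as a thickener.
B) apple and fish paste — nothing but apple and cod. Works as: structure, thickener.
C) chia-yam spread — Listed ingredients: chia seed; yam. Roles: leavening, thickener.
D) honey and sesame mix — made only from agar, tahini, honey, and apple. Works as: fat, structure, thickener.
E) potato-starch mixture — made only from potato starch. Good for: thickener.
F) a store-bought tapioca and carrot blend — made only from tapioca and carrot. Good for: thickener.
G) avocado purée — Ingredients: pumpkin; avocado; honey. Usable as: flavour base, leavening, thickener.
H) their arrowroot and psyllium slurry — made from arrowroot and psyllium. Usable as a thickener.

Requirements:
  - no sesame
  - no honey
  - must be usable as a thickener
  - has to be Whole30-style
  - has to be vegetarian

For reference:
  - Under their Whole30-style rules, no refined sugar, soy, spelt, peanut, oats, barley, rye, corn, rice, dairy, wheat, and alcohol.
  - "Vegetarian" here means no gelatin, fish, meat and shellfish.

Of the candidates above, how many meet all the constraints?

4

A: has barley, so not Whole30-style — no
B: has cod, so not vegetarian — reject
C: only chia seed and yam; none excluded — valid
D: has tahini, so not sesame-free; has honey, so not honey-free — no
E: works as a thickener, no sesame, Whole30-style — keep
F: only tapioca and carrot; none excluded — OK
G: has honey, so not honey-free — no
H: only psyllium and arrowroot; none excluded — keep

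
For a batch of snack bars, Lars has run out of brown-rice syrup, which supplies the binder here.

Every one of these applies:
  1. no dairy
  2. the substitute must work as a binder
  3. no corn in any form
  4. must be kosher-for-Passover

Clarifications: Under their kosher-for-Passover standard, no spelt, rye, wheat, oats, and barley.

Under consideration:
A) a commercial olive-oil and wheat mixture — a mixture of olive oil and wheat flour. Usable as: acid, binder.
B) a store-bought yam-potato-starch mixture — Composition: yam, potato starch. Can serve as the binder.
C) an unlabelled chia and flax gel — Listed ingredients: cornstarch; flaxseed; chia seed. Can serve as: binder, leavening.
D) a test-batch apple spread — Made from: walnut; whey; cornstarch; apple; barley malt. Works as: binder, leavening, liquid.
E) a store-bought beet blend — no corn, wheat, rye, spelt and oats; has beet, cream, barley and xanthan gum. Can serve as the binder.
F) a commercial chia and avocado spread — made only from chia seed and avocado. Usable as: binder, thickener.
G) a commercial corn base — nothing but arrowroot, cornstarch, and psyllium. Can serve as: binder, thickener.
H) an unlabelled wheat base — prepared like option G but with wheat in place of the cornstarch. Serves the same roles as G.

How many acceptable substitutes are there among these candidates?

2

A: has wheat flour, so not kosher-for-Passover — no
B: only potato starch and yam; none excluded — OK
C: has cornstarch, so not corn-free — reject
D: has barley malt, so not kosher-for-Passover; has cornstarch, so not corn-free (and 1 more) — reject
E: has barley, so not kosher-for-Passover; has cream, so not dairy-free — no
F: works as a binder, no corn, no dairy — keep
G: has cornstarch, so not corn-free — reject
H: has wheat, so not kosher-for-Passover — out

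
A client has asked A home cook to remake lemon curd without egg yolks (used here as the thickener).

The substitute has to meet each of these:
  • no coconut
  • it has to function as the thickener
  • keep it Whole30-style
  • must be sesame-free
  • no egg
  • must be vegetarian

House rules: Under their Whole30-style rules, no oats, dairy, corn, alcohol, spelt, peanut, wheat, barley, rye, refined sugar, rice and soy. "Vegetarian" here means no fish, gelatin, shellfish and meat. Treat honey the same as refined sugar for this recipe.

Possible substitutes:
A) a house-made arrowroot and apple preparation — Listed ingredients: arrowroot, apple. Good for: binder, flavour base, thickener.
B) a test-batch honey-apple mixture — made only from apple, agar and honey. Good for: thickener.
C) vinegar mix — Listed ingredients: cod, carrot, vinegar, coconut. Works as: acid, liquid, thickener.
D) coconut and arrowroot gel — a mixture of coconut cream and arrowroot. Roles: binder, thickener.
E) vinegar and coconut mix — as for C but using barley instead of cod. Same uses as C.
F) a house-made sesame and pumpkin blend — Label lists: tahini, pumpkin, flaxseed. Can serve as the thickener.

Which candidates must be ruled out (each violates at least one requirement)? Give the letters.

A: every rule checks out — keep
B: has honey, so not Whole30-style — no
C: has cod, so not vegetarian; has coconut, so not coconut-free — out
D: has coconut cream, so not coconut-free — out
E: has barley, so not Whole30-style; has coconut, so not coconut-free — no
F: has tahini, so not sesame-free — no

B, C, D, E, F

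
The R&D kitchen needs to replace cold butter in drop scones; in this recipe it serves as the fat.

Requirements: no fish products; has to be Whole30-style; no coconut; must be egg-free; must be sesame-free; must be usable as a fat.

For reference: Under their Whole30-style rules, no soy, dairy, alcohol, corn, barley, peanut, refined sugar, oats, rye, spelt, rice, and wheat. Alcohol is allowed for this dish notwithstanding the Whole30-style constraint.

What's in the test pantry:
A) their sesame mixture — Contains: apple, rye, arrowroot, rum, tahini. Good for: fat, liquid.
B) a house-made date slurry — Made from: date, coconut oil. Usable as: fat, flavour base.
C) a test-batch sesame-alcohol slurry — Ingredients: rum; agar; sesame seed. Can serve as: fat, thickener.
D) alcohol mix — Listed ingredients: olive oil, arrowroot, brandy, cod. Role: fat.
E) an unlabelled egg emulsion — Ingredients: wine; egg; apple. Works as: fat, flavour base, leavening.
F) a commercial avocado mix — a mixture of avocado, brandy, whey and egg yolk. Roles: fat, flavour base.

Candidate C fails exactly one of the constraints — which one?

usable as a fat: satisfied
Whole30-style: satisfied
coconut-free: satisfied
sesame-free: has sesame seed — fails
fish-free: satisfied
egg-free: satisfied

sesame-free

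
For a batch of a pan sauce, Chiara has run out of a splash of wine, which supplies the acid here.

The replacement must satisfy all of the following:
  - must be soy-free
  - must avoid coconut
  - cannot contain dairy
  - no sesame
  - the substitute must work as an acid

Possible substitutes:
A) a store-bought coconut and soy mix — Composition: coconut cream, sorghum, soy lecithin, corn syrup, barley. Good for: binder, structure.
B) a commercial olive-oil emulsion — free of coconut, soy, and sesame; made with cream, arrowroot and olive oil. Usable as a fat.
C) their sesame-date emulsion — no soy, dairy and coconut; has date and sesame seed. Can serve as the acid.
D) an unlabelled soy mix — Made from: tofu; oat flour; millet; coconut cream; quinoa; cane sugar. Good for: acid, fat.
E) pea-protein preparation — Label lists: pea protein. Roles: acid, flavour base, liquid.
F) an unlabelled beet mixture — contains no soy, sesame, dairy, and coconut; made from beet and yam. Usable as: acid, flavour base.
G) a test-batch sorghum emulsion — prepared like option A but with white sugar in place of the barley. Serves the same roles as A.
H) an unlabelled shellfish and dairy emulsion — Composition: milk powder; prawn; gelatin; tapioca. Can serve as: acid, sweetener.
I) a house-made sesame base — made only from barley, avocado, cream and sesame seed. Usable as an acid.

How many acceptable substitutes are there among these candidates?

2

A: not usable as an acid; has soy lecithin, so not soy-free (and 1 more) — reject
B: not usable as an acid; has cream, so not dairy-free — no
C: has sesame seed, so not sesame-free — reject
D: has tofu, so not soy-free; has coconut cream, so not coconut-free — no
E: no dairy, no soy — valid
F: all constraints satisfied — valid
G: not usable as an acid; has soy lecithin, so not soy-free (and 1 more) — no
H: has milk powder, so not dairy-free — out
I: has cream, so not dairy-free; has sesame seed, so not sesame-free — reject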